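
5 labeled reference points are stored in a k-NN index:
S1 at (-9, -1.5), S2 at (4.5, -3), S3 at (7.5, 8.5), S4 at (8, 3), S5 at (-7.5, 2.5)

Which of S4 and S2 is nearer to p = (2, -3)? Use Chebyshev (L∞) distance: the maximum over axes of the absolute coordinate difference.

d(p,S4) = max(6, 6) = 6
d(p,S2) = max(2.5, 0) = 2.5
6 > 2.5, so S2 is closer.

S2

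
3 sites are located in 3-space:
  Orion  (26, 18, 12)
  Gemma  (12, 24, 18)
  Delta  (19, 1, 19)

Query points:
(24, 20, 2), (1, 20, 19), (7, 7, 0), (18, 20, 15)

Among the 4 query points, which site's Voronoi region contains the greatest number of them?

Gemma

(24, 20, 2) — d² to each: Orion:108, Gemma:416, Delta:675 → nearest is Orion
(1, 20, 19) — d² to each: Orion:678, Gemma:138, Delta:685 → nearest is Gemma
(7, 7, 0) — d² to each: Orion:626, Gemma:638, Delta:541 → nearest is Delta
(18, 20, 15) — d² to each: Orion:77, Gemma:61, Delta:378 → nearest is Gemma
Tally — Orion:1, Gemma:2, Delta:1. Gemma captures the most (2).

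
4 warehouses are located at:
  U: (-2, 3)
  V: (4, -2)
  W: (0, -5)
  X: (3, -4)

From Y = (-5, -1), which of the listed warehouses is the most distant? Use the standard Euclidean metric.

V

Compare squared distances (the ordering matches that of the actual distances):
|YU|² = 9 + 16 = 25
|YV|² = 81 + 1 = 82
|YW|² = 25 + 16 = 41
|YX|² = 64 + 9 = 73
The largest is to V.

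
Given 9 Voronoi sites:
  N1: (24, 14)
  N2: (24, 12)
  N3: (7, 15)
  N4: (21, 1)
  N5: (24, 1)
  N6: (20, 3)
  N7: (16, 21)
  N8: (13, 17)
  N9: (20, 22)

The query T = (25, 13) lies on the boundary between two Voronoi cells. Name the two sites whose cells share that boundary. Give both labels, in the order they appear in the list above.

N1 and N2

Squared distances from T to each site:
|TN1|² = 1 + 1 = 2
|TN2|² = 1 + 1 = 2
|TN3|² = 324 + 4 = 328
|TN4|² = 16 + 144 = 160
|TN5|² = 1 + 144 = 145
|TN6|² = 25 + 100 = 125
|TN7|² = 81 + 64 = 145
|TN8|² = 144 + 16 = 160
|TN9|² = 25 + 81 = 106
T is equidistant from N1 and N2 (both at squared distance 2), and every other site is strictly farther — so T lies on the N1–N2 Voronoi edge.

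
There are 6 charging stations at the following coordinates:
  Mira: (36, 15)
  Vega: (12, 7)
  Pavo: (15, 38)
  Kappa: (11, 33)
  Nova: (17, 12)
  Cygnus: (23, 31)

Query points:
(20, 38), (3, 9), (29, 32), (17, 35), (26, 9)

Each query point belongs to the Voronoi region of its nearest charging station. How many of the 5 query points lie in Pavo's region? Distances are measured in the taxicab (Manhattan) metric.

2

(20, 38) — d to each: Mira:39, Vega:39, Pavo:5, Kappa:14, Nova:29, Cygnus:10 → nearest is Pavo
(3, 9) — d to each: Mira:39, Vega:11, Pavo:41, Kappa:32, Nova:17, Cygnus:42 → nearest is Vega
(29, 32) — d to each: Mira:24, Vega:42, Pavo:20, Kappa:19, Nova:32, Cygnus:7 → nearest is Cygnus
(17, 35) — d to each: Mira:39, Vega:33, Pavo:5, Kappa:8, Nova:23, Cygnus:10 → nearest is Pavo
(26, 9) — d to each: Mira:16, Vega:16, Pavo:40, Kappa:39, Nova:12, Cygnus:25 → nearest is Nova
2 of the 5 points have Pavo as nearest.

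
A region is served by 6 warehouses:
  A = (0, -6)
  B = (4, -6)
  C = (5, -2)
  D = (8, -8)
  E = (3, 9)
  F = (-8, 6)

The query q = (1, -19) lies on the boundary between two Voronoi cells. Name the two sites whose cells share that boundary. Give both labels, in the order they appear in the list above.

A and D

Squared distances from q to each site:
|qA|² = (1−0)² + (-19−(-6))² = 1 + 169 = 170
|qB|² = (1−4)² + (-19−(-6))² = 9 + 169 = 178
|qC|² = (1−5)² + (-19−(-2))² = 16 + 289 = 305
|qD|² = (1−8)² + (-19−(-8))² = 49 + 121 = 170
|qE|² = (1−3)² + (-19−9)² = 4 + 784 = 788
|qF|² = (1−(-8))² + (-19−6)² = 81 + 625 = 706
q is equidistant from A and D (both at squared distance 170), and every other site is strictly farther — so q lies on the A–D Voronoi edge.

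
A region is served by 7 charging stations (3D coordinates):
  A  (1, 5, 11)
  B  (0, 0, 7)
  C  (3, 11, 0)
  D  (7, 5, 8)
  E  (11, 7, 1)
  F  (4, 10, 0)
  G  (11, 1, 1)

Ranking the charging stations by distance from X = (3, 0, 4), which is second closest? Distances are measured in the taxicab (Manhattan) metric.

G

d(X,A) = 2 + 5 + 7 = 14
d(X,B) = 3 + 0 + 3 = 6
d(X,C) = 0 + 11 + 4 = 15
d(X,D) = 4 + 5 + 4 = 13
d(X,E) = 8 + 7 + 3 = 18
d(X,F) = 1 + 10 + 4 = 15
d(X,G) = 8 + 1 + 3 = 12
Sorted ascending: B, G, D, … — the second-nearest is G.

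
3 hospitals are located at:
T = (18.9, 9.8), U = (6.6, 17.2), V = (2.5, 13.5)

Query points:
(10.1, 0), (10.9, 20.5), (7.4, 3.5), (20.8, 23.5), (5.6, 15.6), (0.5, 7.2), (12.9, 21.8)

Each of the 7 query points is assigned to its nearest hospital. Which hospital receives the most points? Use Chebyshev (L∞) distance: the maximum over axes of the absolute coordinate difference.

(10.1, 0) — d to each: T:9.8, U:17.2, V:13.5 → nearest is T
(10.9, 20.5) — d to each: T:10.7, U:4.3, V:8.4 → nearest is U
(7.4, 3.5) — d to each: T:11.5, U:13.7, V:10 → nearest is V
(20.8, 23.5) — d to each: T:13.7, U:14.2, V:18.3 → nearest is T
(5.6, 15.6) — d to each: T:13.3, U:1.6, V:3.1 → nearest is U
(0.5, 7.2) — d to each: T:18.4, U:10, V:6.3 → nearest is V
(12.9, 21.8) — d to each: T:12, U:6.3, V:10.4 → nearest is U
Tally — T:2, U:3, V:2. U captures the most (3).

U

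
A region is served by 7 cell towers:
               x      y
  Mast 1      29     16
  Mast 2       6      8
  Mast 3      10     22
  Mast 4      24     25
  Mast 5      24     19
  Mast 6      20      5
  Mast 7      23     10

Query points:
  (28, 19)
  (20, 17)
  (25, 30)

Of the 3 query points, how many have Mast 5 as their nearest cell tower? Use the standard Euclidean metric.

(28, 19) — d² to each: Mast 1:10, Mast 2:605, Mast 3:333, Mast 4:52, Mast 5:16, Mast 6:260, Mast 7:106 → nearest is Mast 1
(20, 17) — d² to each: Mast 1:82, Mast 2:277, Mast 3:125, Mast 4:80, Mast 5:20, Mast 6:144, Mast 7:58 → nearest is Mast 5
(25, 30) — d² to each: Mast 1:212, Mast 2:845, Mast 3:289, Mast 4:26, Mast 5:122, Mast 6:650, Mast 7:404 → nearest is Mast 4
1 of the 3 points has Mast 5 as nearest.

1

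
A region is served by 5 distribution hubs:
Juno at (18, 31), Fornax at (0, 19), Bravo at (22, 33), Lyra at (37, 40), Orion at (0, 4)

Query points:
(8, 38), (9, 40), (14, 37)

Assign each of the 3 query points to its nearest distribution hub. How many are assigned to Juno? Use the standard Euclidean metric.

(8, 38) — d² to each: Juno:149, Fornax:425, Bravo:221, Lyra:845, Orion:1220 → nearest is Juno
(9, 40) — d² to each: Juno:162, Fornax:522, Bravo:218, Lyra:784, Orion:1377 → nearest is Juno
(14, 37) — d² to each: Juno:52, Fornax:520, Bravo:80, Lyra:538, Orion:1285 → nearest is Juno
3 of the 3 points have Juno as nearest.

3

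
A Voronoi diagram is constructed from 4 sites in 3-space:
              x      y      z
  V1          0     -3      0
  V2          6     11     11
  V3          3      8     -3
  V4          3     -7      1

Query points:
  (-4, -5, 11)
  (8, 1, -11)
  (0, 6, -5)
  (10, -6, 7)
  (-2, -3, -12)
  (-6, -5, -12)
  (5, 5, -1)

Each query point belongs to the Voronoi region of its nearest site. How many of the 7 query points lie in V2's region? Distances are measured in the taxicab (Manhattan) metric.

0

(-4, -5, 11) — d to each: V1:17, V2:26, V3:34, V4:19 → nearest is V1
(8, 1, -11) — d to each: V1:23, V2:34, V3:20, V4:25 → nearest is V3
(0, 6, -5) — d to each: V1:14, V2:27, V3:7, V4:22 → nearest is V3
(10, -6, 7) — d to each: V1:20, V2:25, V3:31, V4:14 → nearest is V4
(-2, -3, -12) — d to each: V1:14, V2:45, V3:25, V4:22 → nearest is V1
(-6, -5, -12) — d to each: V1:20, V2:51, V3:31, V4:24 → nearest is V1
(5, 5, -1) — d to each: V1:14, V2:19, V3:7, V4:16 → nearest is V3
0 of the 7 points have V2 as nearest.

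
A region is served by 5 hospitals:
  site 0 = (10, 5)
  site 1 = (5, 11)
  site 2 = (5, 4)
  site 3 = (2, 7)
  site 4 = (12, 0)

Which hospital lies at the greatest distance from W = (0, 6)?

Since √ is increasing, it suffices to compare squared distances:
d²(W, site 0) = (0−10)² + (6−5)² = 100 + 1 = 101
d²(W, site 1) = (0−5)² + (6−11)² = 25 + 25 = 50
d²(W, site 2) = (0−5)² + (6−4)² = 25 + 4 = 29
d²(W, site 3) = (0−2)² + (6−7)² = 4 + 1 = 5
d²(W, site 4) = (0−12)² + (6−0)² = 144 + 36 = 180
The largest is to site 4.

site 4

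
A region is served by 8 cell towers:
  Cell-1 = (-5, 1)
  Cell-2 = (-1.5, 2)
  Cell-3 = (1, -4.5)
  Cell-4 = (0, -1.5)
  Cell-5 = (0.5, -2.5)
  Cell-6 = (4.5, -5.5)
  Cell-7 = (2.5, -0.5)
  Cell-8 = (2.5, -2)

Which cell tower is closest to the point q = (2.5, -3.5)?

Cell-8

Since √ is increasing, it suffices to compare squared distances:
d²(q, Cell-1) = (2.5−(-5))² + (-3.5−1)² = 56.25 + 20.25 = 76.5
d²(q, Cell-2) = (2.5−(-1.5))² + (-3.5−2)² = 16 + 30.25 = 46.25
d²(q, Cell-3) = (2.5−1)² + (-3.5−(-4.5))² = 2.25 + 1 = 3.25
d²(q, Cell-4) = (2.5−0)² + (-3.5−(-1.5))² = 6.25 + 4 = 10.25
d²(q, Cell-5) = (2.5−0.5)² + (-3.5−(-2.5))² = 4 + 1 = 5
d²(q, Cell-6) = (2.5−4.5)² + (-3.5−(-5.5))² = 4 + 4 = 8
d²(q, Cell-7) = (2.5−2.5)² + (-3.5−(-0.5))² = 0 + 9 = 9
d²(q, Cell-8) = (2.5−2.5)² + (-3.5−(-2))² = 0 + 2.25 = 2.25
Minimum is at Cell-8.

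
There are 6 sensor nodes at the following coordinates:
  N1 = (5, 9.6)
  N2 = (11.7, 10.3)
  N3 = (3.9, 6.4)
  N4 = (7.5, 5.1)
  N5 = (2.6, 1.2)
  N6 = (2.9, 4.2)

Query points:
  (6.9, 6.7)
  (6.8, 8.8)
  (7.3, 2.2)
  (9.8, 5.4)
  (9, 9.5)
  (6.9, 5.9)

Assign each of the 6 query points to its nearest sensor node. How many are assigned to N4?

(6.9, 6.7) — d² to each: N1:12.02, N2:36, N3:9.09, N4:2.92, N5:48.74, N6:22.25 → nearest is N4
(6.8, 8.8) — d² to each: N1:3.88, N2:26.26, N3:14.17, N4:14.18, N5:75.4, N6:36.37 → nearest is N1
(7.3, 2.2) — d² to each: N1:60.05, N2:84.97, N3:29.2, N4:8.45, N5:23.09, N6:23.36 → nearest is N4
(9.8, 5.4) — d² to each: N1:40.68, N2:27.62, N3:35.81, N4:5.38, N5:69.48, N6:49.05 → nearest is N4
(9, 9.5) — d² to each: N1:16.01, N2:7.93, N3:35.62, N4:21.61, N5:109.85, N6:65.3 → nearest is N2
(6.9, 5.9) — d² to each: N1:17.3, N2:42.4, N3:9.25, N4:1, N5:40.58, N6:18.89 → nearest is N4
4 of the 6 points have N4 as nearest.

4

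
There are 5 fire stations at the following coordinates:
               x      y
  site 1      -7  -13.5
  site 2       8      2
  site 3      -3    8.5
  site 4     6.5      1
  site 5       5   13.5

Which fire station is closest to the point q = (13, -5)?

Compare squared distances (the ordering matches that of the actual distances):
d²(q, site 1) = 400 + 72.25 = 472.25
d²(q, site 2) = 25 + 49 = 74
d²(q, site 3) = 256 + 182.25 = 438.25
d²(q, site 4) = 42.25 + 36 = 78.25
d²(q, site 5) = 64 + 342.25 = 406.25
site 2 is nearest.

site 2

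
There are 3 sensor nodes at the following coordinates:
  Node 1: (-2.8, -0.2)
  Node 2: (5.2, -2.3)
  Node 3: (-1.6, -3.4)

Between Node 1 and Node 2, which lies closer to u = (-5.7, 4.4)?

Compare squared distances:
d²(u, Node 1) = (-5.7−(-2.8))² + (4.4−(-0.2))² = 8.41 + 21.16 = 29.57
d²(u, Node 2) = (-5.7−5.2)² + (4.4−(-2.3))² = 118.81 + 44.89 = 163.7
29.57 < 163.7, so Node 1 is closer.

Node 1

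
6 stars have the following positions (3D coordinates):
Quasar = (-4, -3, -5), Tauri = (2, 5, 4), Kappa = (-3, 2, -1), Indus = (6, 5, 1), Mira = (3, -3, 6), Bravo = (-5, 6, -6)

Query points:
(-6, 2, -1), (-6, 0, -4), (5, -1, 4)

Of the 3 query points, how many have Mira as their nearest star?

1

(-6, 2, -1) — d² to each: Quasar:45, Tauri:98, Kappa:9, Indus:157, Mira:155, Bravo:42 → nearest is Kappa
(-6, 0, -4) — d² to each: Quasar:14, Tauri:153, Kappa:22, Indus:194, Mira:190, Bravo:41 → nearest is Quasar
(5, -1, 4) — d² to each: Quasar:166, Tauri:45, Kappa:98, Indus:46, Mira:12, Bravo:249 → nearest is Mira
1 of the 3 points has Mira as nearest.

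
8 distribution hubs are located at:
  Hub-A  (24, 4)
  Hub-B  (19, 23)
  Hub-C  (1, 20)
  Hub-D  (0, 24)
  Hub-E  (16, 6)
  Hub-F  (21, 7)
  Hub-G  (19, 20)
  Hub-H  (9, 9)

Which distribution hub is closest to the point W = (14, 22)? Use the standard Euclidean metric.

Compare squared distances (the ordering matches that of the actual distances):
d²(W, Hub-A) = 100 + 324 = 424
d²(W, Hub-B) = 25 + 1 = 26
d²(W, Hub-C) = 169 + 4 = 173
d²(W, Hub-D) = 196 + 4 = 200
d²(W, Hub-E) = 4 + 256 = 260
d²(W, Hub-F) = 49 + 225 = 274
d²(W, Hub-G) = 25 + 4 = 29
d²(W, Hub-H) = 25 + 169 = 194
Minimum is at Hub-B.

Hub-B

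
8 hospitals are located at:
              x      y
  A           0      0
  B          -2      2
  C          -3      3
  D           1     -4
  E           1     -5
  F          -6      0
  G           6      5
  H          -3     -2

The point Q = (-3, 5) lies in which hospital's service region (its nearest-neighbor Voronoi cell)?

C

Compare squared distances (the ordering matches that of the actual distances):
|QA|² = (-3−0)² + (5−0)² = 9 + 25 = 34
|QB|² = (-3−(-2))² + (5−2)² = 1 + 9 = 10
|QC|² = (-3−(-3))² + (5−3)² = 0 + 4 = 4
|QD|² = (-3−1)² + (5−(-4))² = 16 + 81 = 97
|QE|² = (-3−1)² + (5−(-5))² = 16 + 100 = 116
|QF|² = (-3−(-6))² + (5−0)² = 9 + 25 = 34
|QG|² = (-3−6)² + (5−5)² = 81 + 0 = 81
|QH|² = (-3−(-3))² + (5−(-2))² = 0 + 49 = 49
The smallest is to C, so Q lies in the Voronoi region of C.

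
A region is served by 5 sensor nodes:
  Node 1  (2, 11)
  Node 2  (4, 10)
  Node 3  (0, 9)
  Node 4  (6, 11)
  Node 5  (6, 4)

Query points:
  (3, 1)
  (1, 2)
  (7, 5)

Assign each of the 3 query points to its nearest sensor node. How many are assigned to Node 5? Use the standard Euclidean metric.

(3, 1) — d² to each: Node 1:101, Node 2:82, Node 3:73, Node 4:109, Node 5:18 → nearest is Node 5
(1, 2) — d² to each: Node 1:82, Node 2:73, Node 3:50, Node 4:106, Node 5:29 → nearest is Node 5
(7, 5) — d² to each: Node 1:61, Node 2:34, Node 3:65, Node 4:37, Node 5:2 → nearest is Node 5
3 of the 3 points have Node 5 as nearest.

3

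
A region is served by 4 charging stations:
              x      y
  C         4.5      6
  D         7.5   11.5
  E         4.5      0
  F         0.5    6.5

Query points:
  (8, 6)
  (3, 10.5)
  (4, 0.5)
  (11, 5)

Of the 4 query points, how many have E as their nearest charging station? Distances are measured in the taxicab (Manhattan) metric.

(8, 6) — d to each: C:3.5, D:6, E:9.5, F:8 → nearest is C
(3, 10.5) — d to each: C:6, D:5.5, E:12, F:6.5 → nearest is D
(4, 0.5) — d to each: C:6, D:14.5, E:1, F:9.5 → nearest is E
(11, 5) — d to each: C:7.5, D:10, E:11.5, F:12 → nearest is C
1 of the 4 points has E as nearest.

1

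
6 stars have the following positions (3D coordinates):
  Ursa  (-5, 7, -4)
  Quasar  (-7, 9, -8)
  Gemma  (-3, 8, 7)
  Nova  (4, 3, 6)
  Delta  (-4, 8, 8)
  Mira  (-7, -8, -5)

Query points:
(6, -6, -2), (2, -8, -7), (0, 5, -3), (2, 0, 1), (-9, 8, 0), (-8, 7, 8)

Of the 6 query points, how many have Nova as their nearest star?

2

(6, -6, -2) — d² to each: Ursa:294, Quasar:430, Gemma:358, Nova:149, Delta:396, Mira:182 → nearest is Nova
(2, -8, -7) — d² to each: Ursa:283, Quasar:371, Gemma:477, Nova:294, Delta:517, Mira:85 → nearest is Mira
(0, 5, -3) — d² to each: Ursa:30, Quasar:90, Gemma:118, Nova:101, Delta:146, Mira:222 → nearest is Ursa
(2, 0, 1) — d² to each: Ursa:123, Quasar:243, Gemma:125, Nova:38, Delta:149, Mira:181 → nearest is Nova
(-9, 8, 0) — d² to each: Ursa:33, Quasar:69, Gemma:85, Nova:230, Delta:89, Mira:285 → nearest is Ursa
(-8, 7, 8) — d² to each: Ursa:153, Quasar:261, Gemma:27, Nova:164, Delta:17, Mira:395 → nearest is Delta
2 of the 6 points have Nova as nearest.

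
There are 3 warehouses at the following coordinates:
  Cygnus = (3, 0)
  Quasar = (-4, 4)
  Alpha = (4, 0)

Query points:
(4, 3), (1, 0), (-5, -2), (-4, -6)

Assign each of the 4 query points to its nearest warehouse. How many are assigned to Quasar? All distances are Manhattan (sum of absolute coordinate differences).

(4, 3) — d to each: Cygnus:4, Quasar:9, Alpha:3 → nearest is Alpha
(1, 0) — d to each: Cygnus:2, Quasar:9, Alpha:3 → nearest is Cygnus
(-5, -2) — d to each: Cygnus:10, Quasar:7, Alpha:11 → nearest is Quasar
(-4, -6) — d to each: Cygnus:13, Quasar:10, Alpha:14 → nearest is Quasar
2 of the 4 points have Quasar as nearest.

2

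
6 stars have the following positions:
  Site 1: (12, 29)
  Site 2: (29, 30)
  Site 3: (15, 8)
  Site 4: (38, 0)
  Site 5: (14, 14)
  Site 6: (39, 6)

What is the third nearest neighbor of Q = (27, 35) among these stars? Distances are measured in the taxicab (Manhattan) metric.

d(Q, Site 1) = |27−12| + |35−29| = 15 + 6 = 21
d(Q, Site 2) = |27−29| + |35−30| = 2 + 5 = 7
d(Q, Site 3) = |27−15| + |35−8| = 12 + 27 = 39
d(Q, Site 4) = |27−38| + |35−0| = 11 + 35 = 46
d(Q, Site 5) = |27−14| + |35−14| = 13 + 21 = 34
d(Q, Site 6) = |27−39| + |35−6| = 12 + 29 = 41
Sorted ascending: Site 2, Site 1, Site 5, Site 3, … — the third-nearest is Site 5.

Site 5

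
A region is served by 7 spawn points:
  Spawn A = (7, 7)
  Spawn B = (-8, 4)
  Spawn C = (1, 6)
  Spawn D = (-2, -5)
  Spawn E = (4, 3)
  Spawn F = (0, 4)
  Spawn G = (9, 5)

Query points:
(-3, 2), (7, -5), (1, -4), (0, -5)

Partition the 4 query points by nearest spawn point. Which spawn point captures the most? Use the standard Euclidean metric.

Spawn D

(-3, 2) — d² to each: Spawn A:125, Spawn B:29, Spawn C:32, Spawn D:50, Spawn E:50, Spawn F:13, Spawn G:153 → nearest is Spawn F
(7, -5) — d² to each: Spawn A:144, Spawn B:306, Spawn C:157, Spawn D:81, Spawn E:73, Spawn F:130, Spawn G:104 → nearest is Spawn E
(1, -4) — d² to each: Spawn A:157, Spawn B:145, Spawn C:100, Spawn D:10, Spawn E:58, Spawn F:65, Spawn G:145 → nearest is Spawn D
(0, -5) — d² to each: Spawn A:193, Spawn B:145, Spawn C:122, Spawn D:4, Spawn E:80, Spawn F:81, Spawn G:181 → nearest is Spawn D
Tally — Spawn D:2, Spawn E:1, Spawn F:1. Spawn D captures the most (2).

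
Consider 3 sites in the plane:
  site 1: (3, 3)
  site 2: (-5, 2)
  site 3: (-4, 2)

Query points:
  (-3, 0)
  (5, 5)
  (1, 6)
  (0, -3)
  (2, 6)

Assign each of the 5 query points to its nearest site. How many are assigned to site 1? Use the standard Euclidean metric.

(-3, 0) — d² to each: site 1:45, site 2:8, site 3:5 → nearest is site 3
(5, 5) — d² to each: site 1:8, site 2:109, site 3:90 → nearest is site 1
(1, 6) — d² to each: site 1:13, site 2:52, site 3:41 → nearest is site 1
(0, -3) — d² to each: site 1:45, site 2:50, site 3:41 → nearest is site 3
(2, 6) — d² to each: site 1:10, site 2:65, site 3:52 → nearest is site 1
3 of the 5 points have site 1 as nearest.

3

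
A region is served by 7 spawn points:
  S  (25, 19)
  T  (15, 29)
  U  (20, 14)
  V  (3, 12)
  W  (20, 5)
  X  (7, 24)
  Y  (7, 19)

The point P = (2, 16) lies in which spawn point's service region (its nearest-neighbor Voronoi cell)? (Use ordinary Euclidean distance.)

Since √ is increasing, it suffices to compare squared distances:
|PS|² = (2−25)² + (16−19)² = 529 + 9 = 538
|PT|² = (2−15)² + (16−29)² = 169 + 169 = 338
|PU|² = (2−20)² + (16−14)² = 324 + 4 = 328
|PV|² = (2−3)² + (16−12)² = 1 + 16 = 17
|PW|² = (2−20)² + (16−5)² = 324 + 121 = 445
|PX|² = (2−7)² + (16−24)² = 25 + 64 = 89
|PY|² = (2−7)² + (16−19)² = 25 + 9 = 34
V is nearest.

V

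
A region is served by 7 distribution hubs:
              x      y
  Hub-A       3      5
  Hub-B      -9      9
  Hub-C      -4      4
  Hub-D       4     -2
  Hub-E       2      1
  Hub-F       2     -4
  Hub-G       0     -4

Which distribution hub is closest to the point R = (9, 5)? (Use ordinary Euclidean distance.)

Since √ is increasing, it suffices to compare squared distances:
d²(R, Hub-A) = (9−3)² + (5−5)² = 36 + 0 = 36
d²(R, Hub-B) = (9−(-9))² + (5−9)² = 324 + 16 = 340
d²(R, Hub-C) = (9−(-4))² + (5−4)² = 169 + 1 = 170
d²(R, Hub-D) = (9−4)² + (5−(-2))² = 25 + 49 = 74
d²(R, Hub-E) = (9−2)² + (5−1)² = 49 + 16 = 65
d²(R, Hub-F) = (9−2)² + (5−(-4))² = 49 + 81 = 130
d²(R, Hub-G) = (9−0)² + (5−(-4))² = 81 + 81 = 162
Hub-A is nearest.

Hub-A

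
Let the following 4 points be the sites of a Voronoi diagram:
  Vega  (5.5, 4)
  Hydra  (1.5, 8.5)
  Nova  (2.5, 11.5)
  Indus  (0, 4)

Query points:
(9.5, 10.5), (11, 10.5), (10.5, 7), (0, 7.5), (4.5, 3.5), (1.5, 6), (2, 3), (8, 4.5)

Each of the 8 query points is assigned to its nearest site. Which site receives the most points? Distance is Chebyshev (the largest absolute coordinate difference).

Vega

(9.5, 10.5) — d to each: Vega:6.5, Hydra:8, Nova:7, Indus:9.5 → nearest is Vega
(11, 10.5) — d to each: Vega:6.5, Hydra:9.5, Nova:8.5, Indus:11 → nearest is Vega
(10.5, 7) — d to each: Vega:5, Hydra:9, Nova:8, Indus:10.5 → nearest is Vega
(0, 7.5) — d to each: Vega:5.5, Hydra:1.5, Nova:4, Indus:3.5 → nearest is Hydra
(4.5, 3.5) — d to each: Vega:1, Hydra:5, Nova:8, Indus:4.5 → nearest is Vega
(1.5, 6) — d to each: Vega:4, Hydra:2.5, Nova:5.5, Indus:2 → nearest is Indus
(2, 3) — d to each: Vega:3.5, Hydra:5.5, Nova:8.5, Indus:2 → nearest is Indus
(8, 4.5) — d to each: Vega:2.5, Hydra:6.5, Nova:7, Indus:8 → nearest is Vega
Tally — Vega:5, Hydra:1, Indus:2. Vega captures the most (5).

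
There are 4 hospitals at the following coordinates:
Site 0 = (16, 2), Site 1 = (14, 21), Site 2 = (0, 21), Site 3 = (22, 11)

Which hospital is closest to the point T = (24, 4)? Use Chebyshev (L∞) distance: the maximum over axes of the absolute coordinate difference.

Site 3

d(T, Site 0) = max(8, 2) = 8
d(T, Site 1) = max(10, 17) = 17
d(T, Site 2) = max(24, 17) = 24
d(T, Site 3) = max(2, 7) = 7
Minimum is at Site 3.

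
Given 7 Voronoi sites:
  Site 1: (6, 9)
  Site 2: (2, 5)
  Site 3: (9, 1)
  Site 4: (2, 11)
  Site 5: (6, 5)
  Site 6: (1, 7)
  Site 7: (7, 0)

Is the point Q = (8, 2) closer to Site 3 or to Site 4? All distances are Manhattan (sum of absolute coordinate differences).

Site 3

d(Q, Site 3) = |8−9| + |2−1| = 1 + 1 = 2
d(Q, Site 4) = |8−2| + |2−11| = 6 + 9 = 15
2 < 15, so Site 3 is closer.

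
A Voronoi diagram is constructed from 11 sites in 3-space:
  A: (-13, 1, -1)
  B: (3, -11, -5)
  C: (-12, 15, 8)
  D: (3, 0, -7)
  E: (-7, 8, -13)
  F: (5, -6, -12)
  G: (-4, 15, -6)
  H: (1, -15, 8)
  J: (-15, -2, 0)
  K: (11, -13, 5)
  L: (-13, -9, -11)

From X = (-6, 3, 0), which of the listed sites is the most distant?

K

Compare squared distances (the ordering matches that of the actual distances):
|XA|² = 49 + 4 + 1 = 54
|XB|² = 81 + 196 + 25 = 302
|XC|² = 36 + 144 + 64 = 244
|XD|² = 81 + 9 + 49 = 139
|XE|² = 1 + 25 + 169 = 195
|XF|² = 121 + 81 + 144 = 346
|XG|² = 4 + 144 + 36 = 184
|XH|² = 49 + 324 + 64 = 437
|XJ|² = 81 + 25 + 0 = 106
|XK|² = 289 + 256 + 25 = 570
|XL|² = 49 + 144 + 121 = 314
The largest is to K.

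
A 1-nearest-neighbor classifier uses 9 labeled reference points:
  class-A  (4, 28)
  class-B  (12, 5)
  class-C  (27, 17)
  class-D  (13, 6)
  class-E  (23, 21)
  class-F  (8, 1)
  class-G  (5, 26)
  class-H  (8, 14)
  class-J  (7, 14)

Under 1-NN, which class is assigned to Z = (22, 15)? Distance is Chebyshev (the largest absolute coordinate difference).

d(Z, class-A) = max(18, 13) = 18
d(Z, class-B) = max(10, 10) = 10
d(Z, class-C) = max(5, 2) = 5
d(Z, class-D) = max(9, 9) = 9
d(Z, class-E) = max(1, 6) = 6
d(Z, class-F) = max(14, 14) = 14
d(Z, class-G) = max(17, 11) = 17
d(Z, class-H) = max(14, 1) = 14
d(Z, class-J) = max(15, 1) = 15
The smallest is to class-C, so Z lies in the Voronoi region of class-C.

class-C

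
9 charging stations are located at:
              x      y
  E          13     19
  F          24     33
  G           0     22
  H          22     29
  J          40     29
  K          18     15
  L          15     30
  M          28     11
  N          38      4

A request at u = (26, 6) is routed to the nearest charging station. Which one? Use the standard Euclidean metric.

Squared Euclidean distances:
|uE|² = 169 + 169 = 338
|uF|² = 4 + 729 = 733
|uG|² = 676 + 256 = 932
|uH|² = 16 + 529 = 545
|uJ|² = 196 + 529 = 725
|uK|² = 64 + 81 = 145
|uL|² = 121 + 576 = 697
|uM|² = 4 + 25 = 29
|uN|² = 144 + 4 = 148
M is nearest.

M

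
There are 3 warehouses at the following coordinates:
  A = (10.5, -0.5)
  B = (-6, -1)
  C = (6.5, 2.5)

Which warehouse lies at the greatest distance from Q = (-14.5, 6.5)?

A

Compare squared distances (the ordering matches that of the actual distances):
|QA|² = (-14.5−10.5)² + (6.5−(-0.5))² = 625 + 49 = 674
|QB|² = (-14.5−(-6))² + (6.5−(-1))² = 72.25 + 56.25 = 128.5
|QC|² = (-14.5−6.5)² + (6.5−2.5)² = 441 + 16 = 457
The largest is to A.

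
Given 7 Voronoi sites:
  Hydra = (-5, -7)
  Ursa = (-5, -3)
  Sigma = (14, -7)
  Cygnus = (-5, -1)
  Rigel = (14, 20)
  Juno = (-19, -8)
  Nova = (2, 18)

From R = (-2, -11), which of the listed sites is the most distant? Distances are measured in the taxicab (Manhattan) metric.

d(R, Hydra) = |-2−(-5)| + |-11−(-7)| = 3 + 4 = 7
d(R, Ursa) = |-2−(-5)| + |-11−(-3)| = 3 + 8 = 11
d(R, Sigma) = |-2−14| + |-11−(-7)| = 16 + 4 = 20
d(R, Cygnus) = |-2−(-5)| + |-11−(-1)| = 3 + 10 = 13
d(R, Rigel) = |-2−14| + |-11−20| = 16 + 31 = 47
d(R, Juno) = |-2−(-19)| + |-11−(-8)| = 17 + 3 = 20
d(R, Nova) = |-2−2| + |-11−18| = 4 + 29 = 33
The largest is to Rigel.

Rigel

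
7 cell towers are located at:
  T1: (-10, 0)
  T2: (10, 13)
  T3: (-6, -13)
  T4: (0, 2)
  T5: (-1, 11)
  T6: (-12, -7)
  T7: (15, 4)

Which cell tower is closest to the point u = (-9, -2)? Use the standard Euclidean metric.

Squared Euclidean distances:
|uT1|² = (-9−(-10))² + (-2−0)² = 1 + 4 = 5
|uT2|² = (-9−10)² + (-2−13)² = 361 + 225 = 586
|uT3|² = (-9−(-6))² + (-2−(-13))² = 9 + 121 = 130
|uT4|² = (-9−0)² + (-2−2)² = 81 + 16 = 97
|uT5|² = (-9−(-1))² + (-2−11)² = 64 + 169 = 233
|uT6|² = (-9−(-12))² + (-2−(-7))² = 9 + 25 = 34
|uT7|² = (-9−15)² + (-2−4)² = 576 + 36 = 612
Minimum is at T1.

T1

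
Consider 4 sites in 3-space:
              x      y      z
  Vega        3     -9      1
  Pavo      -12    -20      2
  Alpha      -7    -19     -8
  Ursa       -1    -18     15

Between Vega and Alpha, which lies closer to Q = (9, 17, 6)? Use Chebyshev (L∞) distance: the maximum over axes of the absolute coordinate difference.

Vega

d(Q, Vega) = max(6, 26, 5) = 26
d(Q, Alpha) = max(16, 36, 14) = 36
26 < 36, so Vega is closer.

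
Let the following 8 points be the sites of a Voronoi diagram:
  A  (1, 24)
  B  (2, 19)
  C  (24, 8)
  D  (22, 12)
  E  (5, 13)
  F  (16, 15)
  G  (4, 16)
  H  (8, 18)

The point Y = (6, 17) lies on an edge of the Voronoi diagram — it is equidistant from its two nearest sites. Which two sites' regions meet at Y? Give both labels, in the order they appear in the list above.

Squared distances from Y to each site:
|YA|² = 25 + 49 = 74
|YB|² = 16 + 4 = 20
|YC|² = 324 + 81 = 405
|YD|² = 256 + 25 = 281
|YE|² = 1 + 16 = 17
|YF|² = 100 + 4 = 104
|YG|² = 4 + 1 = 5
|YH|² = 4 + 1 = 5
Y is equidistant from G and H (both at squared distance 5), and every other site is strictly farther — so Y lies on the G–H Voronoi edge.

G and H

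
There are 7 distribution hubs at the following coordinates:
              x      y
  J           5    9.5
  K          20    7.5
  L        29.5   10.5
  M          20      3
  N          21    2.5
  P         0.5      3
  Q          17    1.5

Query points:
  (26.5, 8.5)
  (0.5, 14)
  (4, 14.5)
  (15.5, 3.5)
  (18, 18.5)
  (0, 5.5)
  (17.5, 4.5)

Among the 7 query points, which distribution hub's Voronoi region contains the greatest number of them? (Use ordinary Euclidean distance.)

(26.5, 8.5) — d² to each: J:463.25, K:43.25, L:13, M:72.5, N:66.25, P:706.25, Q:139.25 → nearest is L
(0.5, 14) — d² to each: J:40.5, K:422.5, L:853.25, M:501.25, N:552.5, P:121, Q:428.5 → nearest is J
(4, 14.5) — d² to each: J:26, K:305, L:666.25, M:388.25, N:433, P:144.5, Q:338 → nearest is J
(15.5, 3.5) — d² to each: J:146.25, K:36.25, L:245, M:20.5, N:31.25, P:225.25, Q:6.25 → nearest is Q
(18, 18.5) — d² to each: J:250, K:125, L:196.25, M:244.25, N:265, P:546.5, Q:290 → nearest is K
(0, 5.5) — d² to each: J:41, K:404, L:895.25, M:406.25, N:450, P:6.5, Q:305 → nearest is P
(17.5, 4.5) — d² to each: J:181.25, K:15.25, L:180, M:8.5, N:16.25, P:291.25, Q:9.25 → nearest is M
Tally — J:2, K:1, L:1, M:1, P:1, Q:1. J captures the most (2).

J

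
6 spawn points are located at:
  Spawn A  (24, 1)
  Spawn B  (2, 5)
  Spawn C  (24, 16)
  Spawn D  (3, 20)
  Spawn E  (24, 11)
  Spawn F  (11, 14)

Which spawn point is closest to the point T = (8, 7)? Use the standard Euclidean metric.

Compare squared distances (the ordering matches that of the actual distances):
d²(T, Spawn A) = (8−24)² + (7−1)² = 256 + 36 = 292
d²(T, Spawn B) = (8−2)² + (7−5)² = 36 + 4 = 40
d²(T, Spawn C) = (8−24)² + (7−16)² = 256 + 81 = 337
d²(T, Spawn D) = (8−3)² + (7−20)² = 25 + 169 = 194
d²(T, Spawn E) = (8−24)² + (7−11)² = 256 + 16 = 272
d²(T, Spawn F) = (8−11)² + (7−14)² = 9 + 49 = 58
Minimum is at Spawn B.

Spawn B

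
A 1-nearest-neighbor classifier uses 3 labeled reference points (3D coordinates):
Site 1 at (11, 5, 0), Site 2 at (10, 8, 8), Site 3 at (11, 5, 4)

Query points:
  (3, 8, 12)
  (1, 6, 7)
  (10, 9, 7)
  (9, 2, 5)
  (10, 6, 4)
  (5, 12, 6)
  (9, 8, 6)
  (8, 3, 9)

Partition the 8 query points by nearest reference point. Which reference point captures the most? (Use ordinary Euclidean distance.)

(3, 8, 12) — d² to each: Site 1:217, Site 2:65, Site 3:137 → nearest is Site 2
(1, 6, 7) — d² to each: Site 1:150, Site 2:86, Site 3:110 → nearest is Site 2
(10, 9, 7) — d² to each: Site 1:66, Site 2:2, Site 3:26 → nearest is Site 2
(9, 2, 5) — d² to each: Site 1:38, Site 2:46, Site 3:14 → nearest is Site 3
(10, 6, 4) — d² to each: Site 1:18, Site 2:20, Site 3:2 → nearest is Site 3
(5, 12, 6) — d² to each: Site 1:121, Site 2:45, Site 3:89 → nearest is Site 2
(9, 8, 6) — d² to each: Site 1:49, Site 2:5, Site 3:17 → nearest is Site 2
(8, 3, 9) — d² to each: Site 1:94, Site 2:30, Site 3:38 → nearest is Site 2
Tally — Site 2:6, Site 3:2. Site 2 captures the most (6).

Site 2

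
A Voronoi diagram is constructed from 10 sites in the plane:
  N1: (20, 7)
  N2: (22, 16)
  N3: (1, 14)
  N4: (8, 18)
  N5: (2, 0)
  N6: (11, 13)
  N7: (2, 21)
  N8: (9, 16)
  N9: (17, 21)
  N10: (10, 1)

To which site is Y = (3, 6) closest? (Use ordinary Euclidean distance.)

N5

Compare squared distances (the ordering matches that of the actual distances):
|YN1|² = (3−20)² + (6−7)² = 289 + 1 = 290
|YN2|² = (3−22)² + (6−16)² = 361 + 100 = 461
|YN3|² = (3−1)² + (6−14)² = 4 + 64 = 68
|YN4|² = (3−8)² + (6−18)² = 25 + 144 = 169
|YN5|² = (3−2)² + (6−0)² = 1 + 36 = 37
|YN6|² = (3−11)² + (6−13)² = 64 + 49 = 113
|YN7|² = (3−2)² + (6−21)² = 1 + 225 = 226
|YN8|² = (3−9)² + (6−16)² = 36 + 100 = 136
|YN9|² = (3−17)² + (6−21)² = 196 + 225 = 421
d²(Y, N10) = (3−10)² + (6−1)² = 49 + 25 = 74
N5 is nearest.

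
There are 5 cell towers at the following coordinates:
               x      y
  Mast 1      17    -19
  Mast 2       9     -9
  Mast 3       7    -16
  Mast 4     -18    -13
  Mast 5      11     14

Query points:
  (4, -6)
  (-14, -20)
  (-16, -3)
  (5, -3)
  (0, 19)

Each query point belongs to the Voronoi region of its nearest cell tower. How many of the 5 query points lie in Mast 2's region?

2

(4, -6) — d² to each: Mast 1:338, Mast 2:34, Mast 3:109, Mast 4:533, Mast 5:449 → nearest is Mast 2
(-14, -20) — d² to each: Mast 1:962, Mast 2:650, Mast 3:457, Mast 4:65, Mast 5:1781 → nearest is Mast 4
(-16, -3) — d² to each: Mast 1:1345, Mast 2:661, Mast 3:698, Mast 4:104, Mast 5:1018 → nearest is Mast 4
(5, -3) — d² to each: Mast 1:400, Mast 2:52, Mast 3:173, Mast 4:629, Mast 5:325 → nearest is Mast 2
(0, 19) — d² to each: Mast 1:1733, Mast 2:865, Mast 3:1274, Mast 4:1348, Mast 5:146 → nearest is Mast 5
2 of the 5 points have Mast 2 as nearest.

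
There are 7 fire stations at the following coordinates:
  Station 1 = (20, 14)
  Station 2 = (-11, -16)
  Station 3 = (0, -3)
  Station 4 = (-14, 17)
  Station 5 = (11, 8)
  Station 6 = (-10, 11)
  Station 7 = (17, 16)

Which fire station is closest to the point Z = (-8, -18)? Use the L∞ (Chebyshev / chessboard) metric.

Station 2

d(Z, Station 1) = max(28, 32) = 32
d(Z, Station 2) = max(3, 2) = 3
d(Z, Station 3) = max(8, 15) = 15
d(Z, Station 4) = max(6, 35) = 35
d(Z, Station 5) = max(19, 26) = 26
d(Z, Station 6) = max(2, 29) = 29
d(Z, Station 7) = max(25, 34) = 34
Minimum is at Station 2.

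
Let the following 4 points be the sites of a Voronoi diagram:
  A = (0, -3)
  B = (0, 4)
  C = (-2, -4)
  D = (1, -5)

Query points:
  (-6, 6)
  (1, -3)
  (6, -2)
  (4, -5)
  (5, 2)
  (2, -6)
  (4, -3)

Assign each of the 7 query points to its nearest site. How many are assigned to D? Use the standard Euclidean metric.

4

(-6, 6) — d² to each: A:117, B:40, C:116, D:170 → nearest is B
(1, -3) — d² to each: A:1, B:50, C:10, D:4 → nearest is A
(6, -2) — d² to each: A:37, B:72, C:68, D:34 → nearest is D
(4, -5) — d² to each: A:20, B:97, C:37, D:9 → nearest is D
(5, 2) — d² to each: A:50, B:29, C:85, D:65 → nearest is B
(2, -6) — d² to each: A:13, B:104, C:20, D:2 → nearest is D
(4, -3) — d² to each: A:16, B:65, C:37, D:13 → nearest is D
4 of the 7 points have D as nearest.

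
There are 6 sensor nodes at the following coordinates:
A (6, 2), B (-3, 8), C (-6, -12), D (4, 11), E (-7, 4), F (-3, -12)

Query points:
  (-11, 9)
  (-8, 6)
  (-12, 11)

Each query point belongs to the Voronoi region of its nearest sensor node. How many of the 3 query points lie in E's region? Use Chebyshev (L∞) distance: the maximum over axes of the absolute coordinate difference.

3

(-11, 9) — d to each: A:17, B:8, C:21, D:15, E:5, F:21 → nearest is E
(-8, 6) — d to each: A:14, B:5, C:18, D:12, E:2, F:18 → nearest is E
(-12, 11) — d to each: A:18, B:9, C:23, D:16, E:7, F:23 → nearest is E
3 of the 3 points have E as nearest.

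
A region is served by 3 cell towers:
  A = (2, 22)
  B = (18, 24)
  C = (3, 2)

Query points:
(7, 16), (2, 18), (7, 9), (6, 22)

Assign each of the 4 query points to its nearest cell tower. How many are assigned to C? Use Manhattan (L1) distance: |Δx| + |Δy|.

(7, 16) — d to each: A:11, B:19, C:18 → nearest is A
(2, 18) — d to each: A:4, B:22, C:17 → nearest is A
(7, 9) — d to each: A:18, B:26, C:11 → nearest is C
(6, 22) — d to each: A:4, B:14, C:23 → nearest is A
1 of the 4 points has C as nearest.

1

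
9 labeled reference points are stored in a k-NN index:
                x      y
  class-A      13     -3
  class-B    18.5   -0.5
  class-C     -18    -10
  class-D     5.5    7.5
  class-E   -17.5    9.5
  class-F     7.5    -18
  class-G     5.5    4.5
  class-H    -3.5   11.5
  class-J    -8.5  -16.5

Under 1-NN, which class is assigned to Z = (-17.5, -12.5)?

Since √ is increasing, it suffices to compare squared distances:
d²(Z, class-A) = 930.25 + 90.25 = 1020.5
d²(Z, class-B) = 1296 + 144 = 1440
d²(Z, class-C) = 0.25 + 6.25 = 6.5
d²(Z, class-D) = 529 + 400 = 929
d²(Z, class-E) = 0 + 484 = 484
d²(Z, class-F) = 625 + 30.25 = 655.25
d²(Z, class-G) = 529 + 289 = 818
d²(Z, class-H) = 196 + 576 = 772
d²(Z, class-J) = 81 + 16 = 97
Minimum is at class-C.

class-C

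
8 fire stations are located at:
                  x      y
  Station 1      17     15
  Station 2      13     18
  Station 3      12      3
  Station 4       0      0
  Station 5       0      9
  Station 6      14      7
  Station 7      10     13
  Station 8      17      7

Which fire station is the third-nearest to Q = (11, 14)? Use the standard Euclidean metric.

Compare squared distances (the ordering matches that of the actual distances):
d²(Q, Station 1) = 36 + 1 = 37
d²(Q, Station 2) = 4 + 16 = 20
d²(Q, Station 3) = 1 + 121 = 122
d²(Q, Station 4) = 121 + 196 = 317
d²(Q, Station 5) = 121 + 25 = 146
d²(Q, Station 6) = 9 + 49 = 58
d²(Q, Station 7) = 1 + 1 = 2
d²(Q, Station 8) = 36 + 49 = 85
Sorted ascending: Station 7, Station 2, Station 1, Station 6, … — the third-nearest is Station 1.

Station 1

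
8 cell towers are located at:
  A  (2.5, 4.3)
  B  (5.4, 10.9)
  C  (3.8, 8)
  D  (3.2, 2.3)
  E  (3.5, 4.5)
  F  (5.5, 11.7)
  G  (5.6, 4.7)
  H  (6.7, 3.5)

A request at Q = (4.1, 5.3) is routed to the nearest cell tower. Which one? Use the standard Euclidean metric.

E

Since √ is increasing, it suffices to compare squared distances:
|QA|² = 2.56 + 1 = 3.56
|QB|² = 1.69 + 31.36 = 33.05
|QC|² = 0.09 + 7.29 = 7.38
|QD|² = 0.81 + 9 = 9.81
|QE|² = 0.36 + 0.64 = 1
|QF|² = 1.96 + 40.96 = 42.92
|QG|² = 2.25 + 0.36 = 2.61
|QH|² = 6.76 + 3.24 = 10
The smallest is to E, so Q lies in the Voronoi region of E.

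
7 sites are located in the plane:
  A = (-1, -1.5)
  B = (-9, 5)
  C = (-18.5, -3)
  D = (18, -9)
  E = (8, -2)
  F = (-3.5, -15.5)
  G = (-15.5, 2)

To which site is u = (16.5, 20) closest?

E

Compare squared distances (the ordering matches that of the actual distances):
|uA|² = (16.5−(-1))² + (20−(-1.5))² = 306.25 + 462.25 = 768.5
|uB|² = (16.5−(-9))² + (20−5)² = 650.25 + 225 = 875.25
|uC|² = (16.5−(-18.5))² + (20−(-3))² = 1225 + 529 = 1754
|uD|² = (16.5−18)² + (20−(-9))² = 2.25 + 841 = 843.25
|uE|² = (16.5−8)² + (20−(-2))² = 72.25 + 484 = 556.25
|uF|² = (16.5−(-3.5))² + (20−(-15.5))² = 400 + 1260.25 = 1660.25
|uG|² = (16.5−(-15.5))² + (20−2)² = 1024 + 324 = 1348
The smallest is to E, so u lies in the Voronoi region of E.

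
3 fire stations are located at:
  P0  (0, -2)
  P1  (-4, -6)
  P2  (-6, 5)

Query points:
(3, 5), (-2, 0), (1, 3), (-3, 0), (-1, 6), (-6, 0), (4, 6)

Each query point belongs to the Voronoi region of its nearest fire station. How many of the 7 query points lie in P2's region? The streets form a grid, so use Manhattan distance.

(3, 5) — d to each: P0:10, P1:18, P2:9 → nearest is P2
(-2, 0) — d to each: P0:4, P1:8, P2:9 → nearest is P0
(1, 3) — d to each: P0:6, P1:14, P2:9 → nearest is P0
(-3, 0) — d to each: P0:5, P1:7, P2:8 → nearest is P0
(-1, 6) — d to each: P0:9, P1:15, P2:6 → nearest is P2
(-6, 0) — d to each: P0:8, P1:8, P2:5 → nearest is P2
(4, 6) — d to each: P0:12, P1:20, P2:11 → nearest is P2
4 of the 7 points have P2 as nearest.

4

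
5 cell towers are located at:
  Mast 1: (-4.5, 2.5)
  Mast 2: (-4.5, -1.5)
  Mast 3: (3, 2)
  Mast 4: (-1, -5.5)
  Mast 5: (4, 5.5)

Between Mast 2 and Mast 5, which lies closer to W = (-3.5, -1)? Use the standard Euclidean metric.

Mast 2

Compare squared distances:
d²(W, Mast 2) = (-3.5−(-4.5))² + (-1−(-1.5))² = 1 + 0.25 = 1.25
d²(W, Mast 5) = (-3.5−4)² + (-1−5.5)² = 56.25 + 42.25 = 98.5
1.25 < 98.5, so Mast 2 is closer.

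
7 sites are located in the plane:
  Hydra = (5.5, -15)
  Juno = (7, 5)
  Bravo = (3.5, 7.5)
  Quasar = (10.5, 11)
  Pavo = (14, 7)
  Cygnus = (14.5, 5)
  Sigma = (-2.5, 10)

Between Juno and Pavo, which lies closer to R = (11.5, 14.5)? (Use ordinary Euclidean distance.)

Compare squared distances:
d²(R, Juno) = (11.5−7)² + (14.5−5)² = 20.25 + 90.25 = 110.5
d²(R, Pavo) = (11.5−14)² + (14.5−7)² = 6.25 + 56.25 = 62.5
110.5 > 62.5, so Pavo is closer.

Pavo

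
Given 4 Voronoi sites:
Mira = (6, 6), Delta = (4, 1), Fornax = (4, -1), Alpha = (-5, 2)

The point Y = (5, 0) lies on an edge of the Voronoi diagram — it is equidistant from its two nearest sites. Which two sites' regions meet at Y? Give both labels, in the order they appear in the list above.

Delta and Fornax

Squared distances from Y to each site:
d²(Y, Mira) = 1 + 36 = 37
d²(Y, Delta) = 1 + 1 = 2
d²(Y, Fornax) = 1 + 1 = 2
d²(Y, Alpha) = 100 + 4 = 104
Y is equidistant from Delta and Fornax (both at squared distance 2), and every other site is strictly farther — so Y lies on the Delta–Fornax Voronoi edge.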